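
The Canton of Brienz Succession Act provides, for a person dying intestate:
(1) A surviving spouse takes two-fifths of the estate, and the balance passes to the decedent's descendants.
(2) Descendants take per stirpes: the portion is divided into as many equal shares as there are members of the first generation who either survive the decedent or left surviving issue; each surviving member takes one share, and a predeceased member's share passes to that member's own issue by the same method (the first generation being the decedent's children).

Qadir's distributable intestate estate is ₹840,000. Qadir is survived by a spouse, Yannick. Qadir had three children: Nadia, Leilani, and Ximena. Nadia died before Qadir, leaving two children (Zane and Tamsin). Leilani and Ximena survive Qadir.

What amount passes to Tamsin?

Tamsin receives ₹84,000.

Yannick takes two-fifths of ₹840,000 = ₹336,000. The remaining ₹504,000 passes to the descendants.
The descendants' portion (₹504,000) is divided into 3 shares of ₹168,000: Leilani and Ximena each take ₹168,000; Nadia's ₹168,000 share passes to Nadia's issue.
Nadia's share (₹168,000) is divided into 2 shares of ₹84,000: Zane and Tamsin each take ₹84,000.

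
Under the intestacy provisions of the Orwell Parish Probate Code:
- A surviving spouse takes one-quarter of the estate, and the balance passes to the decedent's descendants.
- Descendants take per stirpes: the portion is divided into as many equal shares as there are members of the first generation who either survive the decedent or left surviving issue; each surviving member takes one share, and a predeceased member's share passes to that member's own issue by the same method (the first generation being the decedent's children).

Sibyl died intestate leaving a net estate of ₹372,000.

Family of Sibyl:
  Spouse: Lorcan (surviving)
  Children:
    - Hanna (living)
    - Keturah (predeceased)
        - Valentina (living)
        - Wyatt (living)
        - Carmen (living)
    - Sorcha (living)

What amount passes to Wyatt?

Lorcan takes one-quarter of ₹372,000 = ₹93,000. The remaining ₹279,000 passes to the descendants.
The descendants' portion (₹279,000) is divided into 3 shares of ₹93,000: Hanna and Sorcha each take ₹93,000; Keturah's ₹93,000 share passes to Keturah's issue.
Keturah's share (₹93,000) is divided into 3 shares of ₹31,000: Valentina, Wyatt, and Carmen each take ₹31,000.

Wyatt receives ₹31,000.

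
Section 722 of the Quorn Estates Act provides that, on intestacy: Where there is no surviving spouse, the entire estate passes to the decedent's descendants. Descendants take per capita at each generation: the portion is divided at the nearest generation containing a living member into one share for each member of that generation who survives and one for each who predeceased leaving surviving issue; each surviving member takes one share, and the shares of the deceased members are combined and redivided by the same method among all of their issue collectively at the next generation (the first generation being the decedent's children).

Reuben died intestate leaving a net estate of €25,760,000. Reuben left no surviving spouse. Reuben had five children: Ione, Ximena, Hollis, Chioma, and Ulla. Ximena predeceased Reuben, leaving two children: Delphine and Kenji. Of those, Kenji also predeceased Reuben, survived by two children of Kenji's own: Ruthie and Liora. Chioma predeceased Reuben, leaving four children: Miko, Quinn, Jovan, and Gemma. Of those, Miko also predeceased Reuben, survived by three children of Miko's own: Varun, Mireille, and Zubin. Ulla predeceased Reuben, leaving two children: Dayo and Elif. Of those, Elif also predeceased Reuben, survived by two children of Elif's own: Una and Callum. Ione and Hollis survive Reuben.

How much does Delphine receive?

The entire €25,760,000 passes to the descendants.
That amount (€25,760,000) is divided at the children's generation into 5 shares of €5,152,000. Ione and Hollis each take €5,152,000. The 3 shares of the deceased (Ximena, Chioma, and Ulla) are combined into a pool of €15,456,000.
That pool (€15,456,000) is divided at the grandchildren's generation into 8 shares of €1,932,000. Delphine, Quinn, Jovan, Gemma, and Dayo each take €1,932,000. The 3 shares of the deceased (Kenji, Miko, and Elif) are combined into a pool of €5,796,000.
That pool (€5,796,000) is divided at the great-grandchildren's generation equally among Ruthie, Liora, Varun, Mireille, Zubin, Una, and Callum: €828,000 each.

Delphine receives €1,932,000.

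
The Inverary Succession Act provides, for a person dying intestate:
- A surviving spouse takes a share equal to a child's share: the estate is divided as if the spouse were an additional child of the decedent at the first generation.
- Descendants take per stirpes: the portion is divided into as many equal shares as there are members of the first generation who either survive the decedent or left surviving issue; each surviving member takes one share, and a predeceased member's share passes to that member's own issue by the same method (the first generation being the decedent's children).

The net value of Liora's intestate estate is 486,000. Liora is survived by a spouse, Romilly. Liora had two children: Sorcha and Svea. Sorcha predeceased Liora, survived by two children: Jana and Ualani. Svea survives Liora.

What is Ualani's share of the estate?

The spouse counts as an additional share at the children's level, so there are 3 primary shares of 162,000. Romilly takes one such share (162,000).
The children's combined portion (324,000) is divided into 2 shares of 162,000: Svea takes 162,000; Sorcha's 162,000 share passes to Sorcha's issue.
Sorcha's share (162,000) is divided into 2 shares of 81,000: Jana and Ualani each take 81,000.

Ualani receives 81,000.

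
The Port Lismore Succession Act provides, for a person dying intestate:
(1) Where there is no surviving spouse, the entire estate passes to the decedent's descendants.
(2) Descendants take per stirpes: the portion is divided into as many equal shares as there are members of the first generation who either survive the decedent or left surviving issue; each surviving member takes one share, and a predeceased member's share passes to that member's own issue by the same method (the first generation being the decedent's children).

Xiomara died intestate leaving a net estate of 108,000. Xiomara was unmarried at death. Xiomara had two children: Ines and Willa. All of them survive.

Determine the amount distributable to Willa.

Willa receives 54,000.

The entire 108,000 passes to the descendants.
That amount (108,000) is divided into 2 shares of 54,000: Ines and Willa each take 54,000.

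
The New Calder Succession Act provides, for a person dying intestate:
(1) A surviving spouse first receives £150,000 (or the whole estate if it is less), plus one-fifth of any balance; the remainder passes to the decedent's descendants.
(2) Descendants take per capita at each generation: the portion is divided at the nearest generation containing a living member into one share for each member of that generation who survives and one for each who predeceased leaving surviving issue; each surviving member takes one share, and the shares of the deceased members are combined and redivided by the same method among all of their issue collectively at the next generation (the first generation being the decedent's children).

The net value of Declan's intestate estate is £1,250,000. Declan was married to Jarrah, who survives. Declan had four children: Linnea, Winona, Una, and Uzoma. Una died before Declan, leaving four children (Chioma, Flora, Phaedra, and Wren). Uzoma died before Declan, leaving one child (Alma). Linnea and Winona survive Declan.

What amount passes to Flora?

Jarrah first takes £150,000, leaving a balance of £1,100,000. Jarrah then takes one-fifth of the balance (£220,000), for a total of £370,000. The remaining £880,000 passes to the descendants.
The descendants' portion (£880,000) is divided at the children's generation into 4 shares of £220,000. Linnea and Winona each take £220,000. The 2 shares of the deceased (Una and Uzoma) are combined into a pool of £440,000.
That pool (£440,000) is divided at the grandchildren's generation equally among Chioma, Flora, Phaedra, Wren, and Alma: £88,000 each.

Flora receives £88,000.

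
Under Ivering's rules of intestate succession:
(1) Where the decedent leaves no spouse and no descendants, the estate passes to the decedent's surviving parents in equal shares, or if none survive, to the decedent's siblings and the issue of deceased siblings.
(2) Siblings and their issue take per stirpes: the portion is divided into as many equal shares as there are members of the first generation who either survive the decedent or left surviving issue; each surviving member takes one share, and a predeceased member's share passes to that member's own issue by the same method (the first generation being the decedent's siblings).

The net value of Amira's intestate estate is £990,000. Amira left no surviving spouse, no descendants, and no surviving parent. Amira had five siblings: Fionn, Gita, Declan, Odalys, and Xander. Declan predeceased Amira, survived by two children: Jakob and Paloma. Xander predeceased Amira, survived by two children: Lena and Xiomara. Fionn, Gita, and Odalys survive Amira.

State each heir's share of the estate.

Fionn: £198,000; Gita: £198,000; Jakob: £99,000; Paloma: £99,000; Odalys: £198,000; Lena: £99,000; Xiomara: £99,000

The entire £990,000 passes to the siblings and their issue.
That amount (£990,000) is divided into 5 shares of £198,000: Fionn, Gita, and Odalys each take £198,000; Declan's £198,000 share passes to Declan's issue; Xander's £198,000 share passes to Xander's issue.
Declan's share (£198,000) is divided into 2 shares of £99,000: Jakob and Paloma each take £99,000.
Xander's share (£198,000) is divided into 2 shares of £99,000: Lena and Xiomara each take £99,000.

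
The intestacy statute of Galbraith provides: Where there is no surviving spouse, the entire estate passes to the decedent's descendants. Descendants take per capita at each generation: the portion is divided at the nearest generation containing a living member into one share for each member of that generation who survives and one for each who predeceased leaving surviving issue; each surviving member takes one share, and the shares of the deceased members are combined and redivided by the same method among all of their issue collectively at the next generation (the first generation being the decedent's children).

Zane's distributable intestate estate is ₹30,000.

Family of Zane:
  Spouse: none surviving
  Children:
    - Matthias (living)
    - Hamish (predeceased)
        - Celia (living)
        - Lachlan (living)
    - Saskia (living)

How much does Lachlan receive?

Lachlan receives ₹5,000.

The entire ₹30,000 passes to the descendants.
That amount (₹30,000) is divided at the children's generation into 3 shares of ₹10,000. Matthias and Saskia each take ₹10,000. The remaining share for the deceased Hamish (₹10,000) is carried to the next generation.
That pool (₹10,000) is divided at the grandchildren's generation equally among Celia and Lachlan: ₹5,000 each.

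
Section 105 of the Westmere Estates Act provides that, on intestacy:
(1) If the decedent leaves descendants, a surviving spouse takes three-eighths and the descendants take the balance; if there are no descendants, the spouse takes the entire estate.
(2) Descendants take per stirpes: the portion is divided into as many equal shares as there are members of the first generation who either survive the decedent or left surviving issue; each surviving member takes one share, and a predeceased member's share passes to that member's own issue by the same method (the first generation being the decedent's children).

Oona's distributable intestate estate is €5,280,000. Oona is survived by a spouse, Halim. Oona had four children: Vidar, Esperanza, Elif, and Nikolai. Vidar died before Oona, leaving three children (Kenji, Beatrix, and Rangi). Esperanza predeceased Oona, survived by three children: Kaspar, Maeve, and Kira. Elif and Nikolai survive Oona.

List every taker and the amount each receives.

Halim: €1,980,000; Kenji: €275,000; Beatrix: €275,000; Rangi: €275,000; Kaspar: €275,000; Maeve: €275,000; Kira: €275,000; Elif: €825,000; Nikolai: €825,000

Halim takes three-eighths of €5,280,000 = €1,980,000. The remaining €3,300,000 passes to the descendants.
The descendants' portion (€3,300,000) is divided into 4 shares of €825,000: Elif and Nikolai each take €825,000; Vidar's €825,000 share passes to Vidar's issue; Esperanza's €825,000 share passes to Esperanza's issue.
Vidar's share (€825,000) is divided into 3 shares of €275,000: Kenji, Beatrix, and Rangi each take €275,000.
Esperanza's share (€825,000) is divided into 3 shares of €275,000: Kaspar, Maeve, and Kira each take €275,000.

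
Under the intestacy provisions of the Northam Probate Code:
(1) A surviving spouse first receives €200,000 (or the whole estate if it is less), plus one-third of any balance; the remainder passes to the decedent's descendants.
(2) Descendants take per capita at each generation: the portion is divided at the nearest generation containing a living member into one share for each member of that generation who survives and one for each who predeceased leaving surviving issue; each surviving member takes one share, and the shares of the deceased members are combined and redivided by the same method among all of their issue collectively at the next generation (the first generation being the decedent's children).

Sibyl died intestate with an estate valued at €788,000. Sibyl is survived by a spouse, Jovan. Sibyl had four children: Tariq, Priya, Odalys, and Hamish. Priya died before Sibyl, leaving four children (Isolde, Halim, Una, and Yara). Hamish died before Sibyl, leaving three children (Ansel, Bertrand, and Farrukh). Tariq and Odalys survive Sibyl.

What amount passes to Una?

Jovan first takes €200,000, leaving a balance of €588,000. Jovan then takes one-third of the balance (€196,000), for a total of €396,000. The remaining €392,000 passes to the descendants.
The descendants' portion (€392,000) is divided at the children's generation into 4 shares of €98,000. Tariq and Odalys each take €98,000. The 2 shares of the deceased (Priya and Hamish) are combined into a pool of €196,000.
That pool (€196,000) is divided at the grandchildren's generation equally among Isolde, Halim, Una, Yara, Ansel, Bertrand, and Farrukh: €28,000 each.

Una receives €28,000.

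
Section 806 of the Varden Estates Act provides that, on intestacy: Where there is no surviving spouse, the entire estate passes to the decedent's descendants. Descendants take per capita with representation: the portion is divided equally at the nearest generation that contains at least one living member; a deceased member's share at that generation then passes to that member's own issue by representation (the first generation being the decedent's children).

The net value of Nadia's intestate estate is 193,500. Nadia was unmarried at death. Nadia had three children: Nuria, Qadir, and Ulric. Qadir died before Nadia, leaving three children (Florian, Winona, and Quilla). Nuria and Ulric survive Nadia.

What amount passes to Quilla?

Quilla receives 21,500.

The entire 193,500 passes to the descendants.
That amount (193,500) is divided into 3 shares of 64,500: Nuria and Ulric each take 64,500; Qadir's 64,500 share passes to Qadir's issue.
Qadir's share (64,500) is divided into 3 shares of 21,500: Florian, Winona, and Quilla each take 21,500.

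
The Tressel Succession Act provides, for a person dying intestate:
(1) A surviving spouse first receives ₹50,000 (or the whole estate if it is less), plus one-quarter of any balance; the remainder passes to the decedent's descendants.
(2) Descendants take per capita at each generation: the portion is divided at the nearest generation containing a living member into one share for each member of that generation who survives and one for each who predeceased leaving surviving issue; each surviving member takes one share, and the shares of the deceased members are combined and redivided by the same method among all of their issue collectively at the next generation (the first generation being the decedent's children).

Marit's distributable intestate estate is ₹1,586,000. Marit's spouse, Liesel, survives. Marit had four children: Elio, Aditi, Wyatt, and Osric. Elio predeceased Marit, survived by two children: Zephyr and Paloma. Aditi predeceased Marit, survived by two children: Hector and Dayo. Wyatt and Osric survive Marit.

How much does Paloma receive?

Paloma receives ₹144,000.

Liesel first takes ₹50,000, leaving a balance of ₹1,536,000. Liesel then takes one-quarter of the balance (₹384,000), for a total of ₹434,000. The remaining ₹1,152,000 passes to the descendants.
The descendants' portion (₹1,152,000) is divided at the children's generation into 4 shares of ₹288,000. Wyatt and Osric each take ₹288,000. The 2 shares of the deceased (Elio and Aditi) are combined into a pool of ₹576,000.
That pool (₹576,000) is divided at the grandchildren's generation equally among Zephyr, Paloma, Hector, and Dayo: ₹144,000 each.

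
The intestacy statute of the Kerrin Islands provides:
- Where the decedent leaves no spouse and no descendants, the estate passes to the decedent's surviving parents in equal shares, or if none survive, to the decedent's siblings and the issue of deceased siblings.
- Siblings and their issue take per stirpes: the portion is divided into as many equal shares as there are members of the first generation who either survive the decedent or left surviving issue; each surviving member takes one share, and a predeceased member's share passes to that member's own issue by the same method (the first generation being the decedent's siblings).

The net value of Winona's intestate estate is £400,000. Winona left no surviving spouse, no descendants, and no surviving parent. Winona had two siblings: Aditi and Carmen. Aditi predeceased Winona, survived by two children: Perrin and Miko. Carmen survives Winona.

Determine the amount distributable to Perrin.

Perrin receives £100,000.

The entire £400,000 passes to the siblings and their issue.
That amount (£400,000) is divided into 2 shares of £200,000: Carmen takes £200,000; Aditi's £200,000 share passes to Aditi's issue.
Aditi's share (£200,000) is divided into 2 shares of £100,000: Perrin and Miko each take £100,000.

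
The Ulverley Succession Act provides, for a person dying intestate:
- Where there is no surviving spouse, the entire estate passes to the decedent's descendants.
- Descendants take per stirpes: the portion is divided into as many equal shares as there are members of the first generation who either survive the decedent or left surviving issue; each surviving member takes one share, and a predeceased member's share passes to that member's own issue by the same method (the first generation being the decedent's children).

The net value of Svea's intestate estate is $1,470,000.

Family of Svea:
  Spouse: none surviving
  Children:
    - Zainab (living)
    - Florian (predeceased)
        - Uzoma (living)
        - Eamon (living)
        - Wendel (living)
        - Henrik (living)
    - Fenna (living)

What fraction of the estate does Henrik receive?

The entire $1,470,000 passes to the descendants.
That amount ($1,470,000) is divided into 3 shares of $490,000: Zainab and Fenna each take $490,000; Florian's $490,000 share passes to Florian's issue.
Florian's share ($490,000) is divided into 4 shares of $122,500: Uzoma, Eamon, Wendel, and Henrik each take $122,500.

Henrik receives 1/12 of the estate.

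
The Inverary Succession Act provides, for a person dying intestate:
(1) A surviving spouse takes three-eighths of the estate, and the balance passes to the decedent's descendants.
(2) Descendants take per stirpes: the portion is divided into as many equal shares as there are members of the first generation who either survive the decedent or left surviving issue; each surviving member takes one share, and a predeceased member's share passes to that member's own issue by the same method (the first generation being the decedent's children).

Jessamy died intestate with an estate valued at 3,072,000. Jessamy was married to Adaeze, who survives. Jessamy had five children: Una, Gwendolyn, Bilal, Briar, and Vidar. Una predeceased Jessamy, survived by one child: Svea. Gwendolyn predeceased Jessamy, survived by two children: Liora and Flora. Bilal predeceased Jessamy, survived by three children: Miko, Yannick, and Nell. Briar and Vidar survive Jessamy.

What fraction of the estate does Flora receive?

Adaeze takes three-eighths of 3,072,000 = 1,152,000. The remaining 1,920,000 passes to the descendants.
The descendants' portion (1,920,000) is divided into 5 shares of 384,000: Briar and Vidar each take 384,000; Una's 384,000 share passes to Una's issue; Gwendolyn's 384,000 share passes to Gwendolyn's issue; Bilal's 384,000 share passes to Bilal's issue.
Una's share (384,000) passes entirely to Svea.
Gwendolyn's share (384,000) is divided into 2 shares of 192,000: Liora and Flora each take 192,000.
Bilal's share (384,000) is divided into 3 shares of 128,000: Miko, Yannick, and Nell each take 128,000.

Flora receives 1/16 of the estate.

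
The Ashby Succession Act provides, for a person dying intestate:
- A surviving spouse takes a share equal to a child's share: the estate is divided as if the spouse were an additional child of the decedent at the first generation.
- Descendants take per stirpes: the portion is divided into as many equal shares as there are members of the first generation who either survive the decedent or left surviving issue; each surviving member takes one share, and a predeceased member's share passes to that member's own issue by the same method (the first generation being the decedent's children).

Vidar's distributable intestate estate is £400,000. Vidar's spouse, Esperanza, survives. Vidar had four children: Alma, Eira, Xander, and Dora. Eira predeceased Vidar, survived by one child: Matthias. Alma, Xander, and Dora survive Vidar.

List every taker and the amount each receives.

The spouse counts as an additional share at the children's level, so there are 5 primary shares of £80,000. Esperanza takes one such share (£80,000).
The children's combined portion (£320,000) is divided into 4 shares of £80,000: Alma, Xander, and Dora each take £80,000; Eira's £80,000 share passes to Eira's issue.
Eira's share (£80,000) passes entirely to Matthias.

Esperanza: £80,000; Alma: £80,000; Matthias: £80,000; Xander: £80,000; Dora: £80,000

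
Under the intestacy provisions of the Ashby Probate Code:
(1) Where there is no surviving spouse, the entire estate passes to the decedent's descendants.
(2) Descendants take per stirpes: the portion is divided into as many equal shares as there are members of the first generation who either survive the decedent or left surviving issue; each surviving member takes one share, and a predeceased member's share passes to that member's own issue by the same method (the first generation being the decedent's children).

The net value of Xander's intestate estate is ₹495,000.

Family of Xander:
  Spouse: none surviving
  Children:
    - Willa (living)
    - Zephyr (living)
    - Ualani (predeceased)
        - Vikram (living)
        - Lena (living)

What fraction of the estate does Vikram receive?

The entire ₹495,000 passes to the descendants.
That amount (₹495,000) is divided into 3 shares of ₹165,000: Willa and Zephyr each take ₹165,000; Ualani's ₹165,000 share passes to Ualani's issue.
Ualani's share (₹165,000) is divided into 2 shares of ₹82,500: Vikram and Lena each take ₹82,500.

Vikram receives 1/6 of the estate.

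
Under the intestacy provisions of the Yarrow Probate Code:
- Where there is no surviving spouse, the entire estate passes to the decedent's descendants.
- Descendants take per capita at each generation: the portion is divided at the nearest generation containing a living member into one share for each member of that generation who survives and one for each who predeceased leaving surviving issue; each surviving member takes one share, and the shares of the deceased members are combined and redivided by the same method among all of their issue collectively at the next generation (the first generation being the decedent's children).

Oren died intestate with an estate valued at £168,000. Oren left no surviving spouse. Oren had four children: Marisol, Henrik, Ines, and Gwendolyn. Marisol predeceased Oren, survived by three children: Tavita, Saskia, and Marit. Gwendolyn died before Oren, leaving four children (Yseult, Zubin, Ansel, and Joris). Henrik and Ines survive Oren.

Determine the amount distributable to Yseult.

The entire £168,000 passes to the descendants.
That amount (£168,000) is divided at the children's generation into 4 shares of £42,000. Henrik and Ines each take £42,000. The 2 shares of the deceased (Marisol and Gwendolyn) are combined into a pool of £84,000.
That pool (£84,000) is divided at the grandchildren's generation equally among Tavita, Saskia, Marit, Yseult, Zubin, Ansel, and Joris: £12,000 each.

Yseult receives £12,000.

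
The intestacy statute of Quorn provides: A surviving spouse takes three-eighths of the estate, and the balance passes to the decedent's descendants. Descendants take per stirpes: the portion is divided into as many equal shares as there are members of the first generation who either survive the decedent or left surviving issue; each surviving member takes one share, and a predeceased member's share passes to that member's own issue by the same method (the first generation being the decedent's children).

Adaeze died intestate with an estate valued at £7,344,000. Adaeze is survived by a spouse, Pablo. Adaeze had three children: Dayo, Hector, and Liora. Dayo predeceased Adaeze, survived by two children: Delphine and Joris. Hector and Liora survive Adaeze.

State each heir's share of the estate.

Pablo: £2,754,000; Delphine: £765,000; Joris: £765,000; Hector: £1,530,000; Liora: £1,530,000

Pablo takes three-eighths of £7,344,000 = £2,754,000. The remaining £4,590,000 passes to the descendants.
The descendants' portion (£4,590,000) is divided into 3 shares of £1,530,000: Hector and Liora each take £1,530,000; Dayo's £1,530,000 share passes to Dayo's issue.
Dayo's share (£1,530,000) is divided into 2 shares of £765,000: Delphine and Joris each take £765,000.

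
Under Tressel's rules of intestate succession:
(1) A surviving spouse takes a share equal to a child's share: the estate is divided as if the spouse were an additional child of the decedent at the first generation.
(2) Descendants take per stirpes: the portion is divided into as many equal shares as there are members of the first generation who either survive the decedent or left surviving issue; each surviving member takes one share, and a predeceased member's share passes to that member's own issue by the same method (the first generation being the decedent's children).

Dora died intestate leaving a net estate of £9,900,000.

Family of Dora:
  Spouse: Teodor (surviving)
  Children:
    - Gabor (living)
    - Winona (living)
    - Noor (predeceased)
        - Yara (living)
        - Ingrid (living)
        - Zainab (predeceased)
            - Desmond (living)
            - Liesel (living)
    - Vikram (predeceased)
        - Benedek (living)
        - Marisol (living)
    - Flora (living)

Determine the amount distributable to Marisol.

The spouse counts as an additional share at the children's level, so there are 6 primary shares of £1,650,000. Teodor takes one such share (£1,650,000).
The children's combined portion (£8,250,000) is divided into 5 shares of £1,650,000: Gabor, Winona, and Flora each take £1,650,000; Noor's £1,650,000 share passes to Noor's issue; Vikram's £1,650,000 share passes to Vikram's issue.
Noor's share (£1,650,000) is divided into 3 shares of £550,000: Yara and Ingrid each take £550,000; Zainab's £550,000 share passes to Zainab's issue.
Zainab's share (£550,000) is divided into 2 shares of £275,000: Desmond and Liesel each take £275,000.
Vikram's share (£1,650,000) is divided into 2 shares of £825,000: Benedek and Marisol each take £825,000.

Marisol receives £825,000.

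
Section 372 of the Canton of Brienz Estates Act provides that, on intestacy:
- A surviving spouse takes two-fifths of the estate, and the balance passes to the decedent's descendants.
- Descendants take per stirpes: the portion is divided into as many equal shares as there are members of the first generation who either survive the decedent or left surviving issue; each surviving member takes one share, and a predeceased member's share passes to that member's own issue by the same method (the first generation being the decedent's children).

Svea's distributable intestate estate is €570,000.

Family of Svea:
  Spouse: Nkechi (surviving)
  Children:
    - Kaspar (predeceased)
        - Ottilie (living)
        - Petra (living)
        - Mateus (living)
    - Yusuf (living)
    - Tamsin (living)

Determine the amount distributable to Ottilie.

Ottilie receives €38,000.

Nkechi takes two-fifths of €570,000 = €228,000. The remaining €342,000 passes to the descendants.
The descendants' portion (€342,000) is divided into 3 shares of €114,000: Yusuf and Tamsin each take €114,000; Kaspar's €114,000 share passes to Kaspar's issue.
Kaspar's share (€114,000) is divided into 3 shares of €38,000: Ottilie, Petra, and Mateus each take €38,000.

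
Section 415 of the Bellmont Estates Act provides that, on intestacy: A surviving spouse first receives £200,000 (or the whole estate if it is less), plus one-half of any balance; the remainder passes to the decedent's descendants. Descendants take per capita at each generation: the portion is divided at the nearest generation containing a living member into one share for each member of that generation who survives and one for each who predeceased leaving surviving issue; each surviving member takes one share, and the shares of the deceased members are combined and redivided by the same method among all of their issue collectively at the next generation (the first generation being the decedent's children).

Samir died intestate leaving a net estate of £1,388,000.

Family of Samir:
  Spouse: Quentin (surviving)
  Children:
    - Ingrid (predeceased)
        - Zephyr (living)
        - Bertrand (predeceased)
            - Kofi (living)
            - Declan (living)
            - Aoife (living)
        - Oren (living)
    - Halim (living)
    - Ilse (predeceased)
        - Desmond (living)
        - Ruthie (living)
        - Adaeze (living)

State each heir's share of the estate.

Quentin first takes £200,000, leaving a balance of £1,188,000. Quentin then takes one-half of the balance (£594,000), for a total of £794,000. The remaining £594,000 passes to the descendants.
The descendants' portion (£594,000) is divided at the children's generation into 3 shares of £198,000. Halim takes £198,000. The 2 shares of the deceased (Ingrid and Ilse) are combined into a pool of £396,000.
That pool (£396,000) is divided at the grandchildren's generation into 6 shares of £66,000. Zephyr, Oren, Desmond, Ruthie, and Adaeze each take £66,000. The remaining share for the deceased Bertrand (£66,000) is carried to the next generation.
That pool (£66,000) is divided at the great-grandchildren's generation equally among Kofi, Declan, and Aoife: £22,000 each.

Quentin: £794,000; Zephyr: £66,000; Kofi: £22,000; Declan: £22,000; Aoife: £22,000; Oren: £66,000; Halim: £198,000; Desmond: £66,000; Ruthie: £66,000; Adaeze: £66,000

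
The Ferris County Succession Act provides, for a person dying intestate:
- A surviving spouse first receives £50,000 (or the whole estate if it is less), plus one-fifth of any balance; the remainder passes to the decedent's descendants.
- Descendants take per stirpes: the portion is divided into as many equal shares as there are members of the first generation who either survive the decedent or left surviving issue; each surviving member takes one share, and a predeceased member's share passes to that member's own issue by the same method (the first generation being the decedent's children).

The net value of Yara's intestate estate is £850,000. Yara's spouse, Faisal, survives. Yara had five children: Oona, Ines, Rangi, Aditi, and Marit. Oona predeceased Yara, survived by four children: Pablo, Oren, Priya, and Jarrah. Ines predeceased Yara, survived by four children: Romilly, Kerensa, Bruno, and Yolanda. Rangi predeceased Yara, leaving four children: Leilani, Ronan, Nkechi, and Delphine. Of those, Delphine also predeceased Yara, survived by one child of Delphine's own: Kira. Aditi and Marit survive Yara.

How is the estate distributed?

Faisal: £210,000; Pablo: £32,000; Oren: £32,000; Priya: £32,000; Jarrah: £32,000; Romilly: £32,000; Kerensa: £32,000; Bruno: £32,000; Yolanda: £32,000; Leilani: £32,000; Ronan: £32,000; Nkechi: £32,000; Kira: £32,000; Aditi: £128,000; Marit: £128,000

Faisal first takes £50,000, leaving a balance of £800,000. Faisal then takes one-fifth of the balance (£160,000), for a total of £210,000. The remaining £640,000 passes to the descendants.
The descendants' portion (£640,000) is divided into 5 shares of £128,000: Aditi and Marit each take £128,000; Oona's £128,000 share passes to Oona's issue; Ines's £128,000 share passes to Ines's issue; Rangi's £128,000 share passes to Rangi's issue.
Oona's share (£128,000) is divided into 4 shares of £32,000: Pablo, Oren, Priya, and Jarrah each take £32,000.
Ines's share (£128,000) is divided into 4 shares of £32,000: Romilly, Kerensa, Bruno, and Yolanda each take £32,000.
Rangi's share (£128,000) is divided into 4 shares of £32,000: Leilani, Ronan, and Nkechi each take £32,000; Delphine's £32,000 share passes to Delphine's issue.
Delphine's share (£32,000) passes entirely to Kira.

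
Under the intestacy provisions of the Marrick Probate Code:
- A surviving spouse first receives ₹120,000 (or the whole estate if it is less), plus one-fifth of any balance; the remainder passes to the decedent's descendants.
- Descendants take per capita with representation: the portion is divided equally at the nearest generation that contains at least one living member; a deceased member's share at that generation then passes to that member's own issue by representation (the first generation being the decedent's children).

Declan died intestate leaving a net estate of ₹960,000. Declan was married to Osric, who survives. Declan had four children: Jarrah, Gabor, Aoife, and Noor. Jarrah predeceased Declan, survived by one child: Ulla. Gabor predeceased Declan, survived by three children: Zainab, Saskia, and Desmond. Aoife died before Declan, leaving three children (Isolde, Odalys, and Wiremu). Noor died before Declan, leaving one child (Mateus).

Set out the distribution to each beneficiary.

Osric first takes ₹120,000, leaving a balance of ₹840,000. Osric then takes one-fifth of the balance (₹168,000), for a total of ₹288,000. The remaining ₹672,000 passes to the descendants.
No child survives, so the initial division is made at the grandchildren's generation.
The descendants' portion (₹672,000) is divided into 8 shares of ₹84,000: Ulla, Zainab, Saskia, Desmond, Isolde, Odalys, Wiremu, and Mateus each take ₹84,000.

Osric: ₹288,000; Ulla: ₹84,000; Zainab: ₹84,000; Saskia: ₹84,000; Desmond: ₹84,000; Isolde: ₹84,000; Odalys: ₹84,000; Wiremu: ₹84,000; Mateus: ₹84,000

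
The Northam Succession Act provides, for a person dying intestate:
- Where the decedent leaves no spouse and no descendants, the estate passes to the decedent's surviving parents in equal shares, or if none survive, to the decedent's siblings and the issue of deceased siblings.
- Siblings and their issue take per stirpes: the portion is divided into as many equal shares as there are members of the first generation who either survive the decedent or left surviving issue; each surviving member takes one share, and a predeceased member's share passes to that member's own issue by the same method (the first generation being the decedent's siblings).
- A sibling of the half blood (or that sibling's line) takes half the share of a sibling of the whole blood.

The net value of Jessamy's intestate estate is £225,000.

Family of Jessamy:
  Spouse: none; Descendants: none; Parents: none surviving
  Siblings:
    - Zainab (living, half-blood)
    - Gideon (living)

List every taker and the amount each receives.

The entire £225,000 passes to the siblings and their issue.
Counting each half-blood sibling's line as half a unit, there are 3/2 units in £225,000, so one unit is £150,000. Whole-blood lines (Gideon) take £150,000 each; half-blood lines (Zainab) take £75,000 each.

Zainab: £75,000; Gideon: £150,000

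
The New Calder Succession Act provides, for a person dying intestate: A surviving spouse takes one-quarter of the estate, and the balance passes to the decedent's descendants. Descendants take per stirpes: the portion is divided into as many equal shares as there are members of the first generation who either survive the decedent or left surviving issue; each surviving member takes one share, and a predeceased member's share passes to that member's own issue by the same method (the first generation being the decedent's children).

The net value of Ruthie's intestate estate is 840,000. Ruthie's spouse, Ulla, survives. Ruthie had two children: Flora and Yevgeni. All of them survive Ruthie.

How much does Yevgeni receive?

Ulla takes one-quarter of 840,000 = 210,000. The remaining 630,000 passes to the descendants.
The descendants' portion (630,000) is divided into 2 shares of 315,000: Flora and Yevgeni each take 315,000.

Yevgeni receives 315,000.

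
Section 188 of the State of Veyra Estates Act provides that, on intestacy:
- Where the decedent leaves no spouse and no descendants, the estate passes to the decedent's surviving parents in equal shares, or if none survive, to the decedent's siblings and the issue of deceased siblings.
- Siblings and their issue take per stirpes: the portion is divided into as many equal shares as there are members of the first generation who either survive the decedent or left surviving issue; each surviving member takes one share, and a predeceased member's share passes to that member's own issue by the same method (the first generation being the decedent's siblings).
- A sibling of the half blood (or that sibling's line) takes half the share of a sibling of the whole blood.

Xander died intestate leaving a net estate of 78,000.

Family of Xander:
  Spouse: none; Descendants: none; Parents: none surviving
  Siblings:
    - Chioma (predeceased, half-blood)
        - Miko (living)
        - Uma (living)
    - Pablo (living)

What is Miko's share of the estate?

Miko receives 13,000.

The entire 78,000 passes to the siblings and their issue.
Counting each half-blood sibling's line as half a unit, there are 3/2 units in 78,000, so one unit is 52,000. Whole-blood lines (Pablo) take 52,000 each; half-blood lines (Chioma) take 26,000 each.
Chioma's share (26,000) is divided into 2 shares of 13,000: Miko and Uma each take 13,000.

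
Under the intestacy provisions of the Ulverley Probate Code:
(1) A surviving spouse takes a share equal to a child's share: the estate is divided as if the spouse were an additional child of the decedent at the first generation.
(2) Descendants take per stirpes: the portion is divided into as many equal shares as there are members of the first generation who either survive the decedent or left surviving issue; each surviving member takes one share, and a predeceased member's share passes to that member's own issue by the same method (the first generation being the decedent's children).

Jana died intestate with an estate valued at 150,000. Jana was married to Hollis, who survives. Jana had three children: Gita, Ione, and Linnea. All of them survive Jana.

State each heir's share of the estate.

The spouse counts as an additional share at the children's level, so there are 4 primary shares of 37,500. Hollis takes one such share (37,500).
The children's combined portion (112,500) is divided into 3 shares of 37,500: Gita, Ione, and Linnea each take 37,500.

Hollis: 37,500; Gita: 37,500; Ione: 37,500; Linnea: 37,500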